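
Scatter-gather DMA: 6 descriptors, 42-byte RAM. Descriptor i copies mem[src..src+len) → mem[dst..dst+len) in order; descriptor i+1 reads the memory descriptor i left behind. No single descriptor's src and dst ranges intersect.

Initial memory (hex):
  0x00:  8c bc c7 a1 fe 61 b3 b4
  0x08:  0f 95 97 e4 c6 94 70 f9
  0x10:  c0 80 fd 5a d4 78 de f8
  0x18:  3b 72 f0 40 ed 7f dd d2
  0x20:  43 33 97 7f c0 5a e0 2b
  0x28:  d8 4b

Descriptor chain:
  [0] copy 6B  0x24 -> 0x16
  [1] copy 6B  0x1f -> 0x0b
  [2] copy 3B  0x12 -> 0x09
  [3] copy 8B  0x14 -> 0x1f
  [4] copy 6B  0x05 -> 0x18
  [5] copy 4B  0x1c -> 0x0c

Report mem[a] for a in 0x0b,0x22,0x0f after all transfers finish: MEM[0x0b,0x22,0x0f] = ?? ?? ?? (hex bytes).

[0] 0x24->0x16 len=6 : c0 5a e0 2b d8 4b
[1] 0x1f->0x0b len=6 : d2 43 33 97 7f c0
[2] 0x12->0x09 len=3 : fd 5a d4
[3] 0x14->0x1f len=8 : d4 78 c0 5a e0 2b d8 4b
[4] 0x05->0x18 len=6 : 61 b3 b4 0f fd 5a
[5] 0x1c->0x0c len=4 : fd 5a dd d4
query mem[0x0b]=0xd4, mem[0x22]=0x5a, mem[0x0f]=0xd4

MEM[0x0b,0x22,0x0f] = d4 5a d4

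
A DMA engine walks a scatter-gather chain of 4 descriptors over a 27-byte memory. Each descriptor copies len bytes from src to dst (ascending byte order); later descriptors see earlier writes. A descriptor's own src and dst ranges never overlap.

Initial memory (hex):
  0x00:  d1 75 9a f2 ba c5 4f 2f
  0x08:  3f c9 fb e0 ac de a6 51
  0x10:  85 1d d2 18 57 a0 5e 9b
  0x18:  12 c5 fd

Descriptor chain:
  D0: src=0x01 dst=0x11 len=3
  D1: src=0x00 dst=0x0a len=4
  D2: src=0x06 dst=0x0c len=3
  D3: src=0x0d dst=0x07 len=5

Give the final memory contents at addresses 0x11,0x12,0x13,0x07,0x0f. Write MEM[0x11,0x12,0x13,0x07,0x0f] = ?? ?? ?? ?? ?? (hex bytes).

#0 dst[0x11+3] := {0x75,0x9a,0xf2}
#1 dst[0x0a+4] := {0xd1,0x75,0x9a,0xf2}
#2 dst[0x0c+3] := {0x4f,0x2f,0x3f}
#3 dst[0x07+5] := {0x2f,0x3f,0x51,0x85,0x75}
query mem[0x11]=0x75, mem[0x12]=0x9a, mem[0x13]=0xf2, mem[0x07]=0x2f, mem[0x0f]=0x51

MEM[0x11,0x12,0x13,0x07,0x0f] = 75 9a f2 2f 51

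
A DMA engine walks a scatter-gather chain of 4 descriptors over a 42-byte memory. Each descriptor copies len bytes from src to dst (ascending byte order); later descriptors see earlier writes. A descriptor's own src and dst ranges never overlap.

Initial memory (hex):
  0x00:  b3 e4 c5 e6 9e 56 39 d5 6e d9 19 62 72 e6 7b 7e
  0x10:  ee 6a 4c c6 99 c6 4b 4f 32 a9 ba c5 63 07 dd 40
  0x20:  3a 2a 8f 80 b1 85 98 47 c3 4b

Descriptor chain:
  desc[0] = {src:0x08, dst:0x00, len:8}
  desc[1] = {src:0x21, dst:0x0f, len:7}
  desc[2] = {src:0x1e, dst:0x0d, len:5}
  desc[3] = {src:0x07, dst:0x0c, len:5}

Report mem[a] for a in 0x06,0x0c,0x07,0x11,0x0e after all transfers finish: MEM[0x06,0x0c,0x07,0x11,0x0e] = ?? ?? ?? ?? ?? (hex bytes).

MEM[0x06,0x0c,0x07,0x11,0x0e] = 7b 7e 7e 8f d9

#0 dst[0x00+8] := {0x6e,0xd9,0x19,0x62,0x72,0xe6,0x7b,0x7e}
#1 dst[0x0f+7] := {0x2a,0x8f,0x80,0xb1,0x85,0x98,0x47}
#2 dst[0x0d+5] := {0xdd,0x40,0x3a,0x2a,0x8f}
#3 dst[0x0c+5] := {0x7e,0x6e,0xd9,0x19,0x62}
query mem[0x06]=0x7b, mem[0x0c]=0x7e, mem[0x07]=0x7e, mem[0x11]=0x8f, mem[0x0e]=0xd9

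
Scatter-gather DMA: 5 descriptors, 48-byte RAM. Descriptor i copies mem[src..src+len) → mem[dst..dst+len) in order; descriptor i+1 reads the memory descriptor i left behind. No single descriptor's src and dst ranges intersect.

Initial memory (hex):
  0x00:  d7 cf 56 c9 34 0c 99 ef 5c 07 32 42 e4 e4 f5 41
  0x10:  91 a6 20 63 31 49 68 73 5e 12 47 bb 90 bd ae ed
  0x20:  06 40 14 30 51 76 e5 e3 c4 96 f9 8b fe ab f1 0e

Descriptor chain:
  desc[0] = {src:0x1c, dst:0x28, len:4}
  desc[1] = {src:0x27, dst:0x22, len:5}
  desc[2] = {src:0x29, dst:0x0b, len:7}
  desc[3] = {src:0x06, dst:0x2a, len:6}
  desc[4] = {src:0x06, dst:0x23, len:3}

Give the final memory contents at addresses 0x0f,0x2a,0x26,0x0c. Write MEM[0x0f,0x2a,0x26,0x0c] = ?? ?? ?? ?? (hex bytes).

MEM[0x0f,0x2a,0x26,0x0c] = ab 99 ed ae

[0] 0x1c->0x28 len=4 : 90 bd ae ed
[1] 0x27->0x22 len=5 : e3 90 bd ae ed
[2] 0x29->0x0b len=7 : bd ae ed fe ab f1 0e
[3] 0x06->0x2a len=6 : 99 ef 5c 07 32 bd
[4] 0x06->0x23 len=3 : 99 ef 5c
query mem[0x0f]=0xab, mem[0x2a]=0x99, mem[0x26]=0xed, mem[0x0c]=0xae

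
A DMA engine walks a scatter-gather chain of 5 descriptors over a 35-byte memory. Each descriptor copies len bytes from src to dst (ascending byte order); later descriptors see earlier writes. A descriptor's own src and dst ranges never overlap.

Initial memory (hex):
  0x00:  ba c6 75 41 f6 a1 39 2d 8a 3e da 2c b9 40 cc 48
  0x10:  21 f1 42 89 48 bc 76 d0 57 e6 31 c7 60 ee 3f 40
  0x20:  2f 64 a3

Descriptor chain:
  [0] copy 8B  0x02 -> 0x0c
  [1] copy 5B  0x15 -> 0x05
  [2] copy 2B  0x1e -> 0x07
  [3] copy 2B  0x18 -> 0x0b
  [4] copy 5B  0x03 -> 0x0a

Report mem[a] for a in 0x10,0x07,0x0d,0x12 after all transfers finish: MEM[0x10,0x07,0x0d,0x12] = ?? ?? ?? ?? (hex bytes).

MEM[0x10,0x07,0x0d,0x12] = 39 3f 76 8a

D0: mem[0x0c..0x13] <- [75 41 f6 a1 39 2d 8a 3e]
D1: mem[0x05..0x09] <- [bc 76 d0 57 e6]
D2: mem[0x07..0x08] <- [3f 40]
D3: mem[0x0b..0x0c] <- [57 e6]
D4: mem[0x0a..0x0e] <- [41 f6 bc 76 3f]
query mem[0x10]=0x39, mem[0x07]=0x3f, mem[0x0d]=0x76, mem[0x12]=0x8a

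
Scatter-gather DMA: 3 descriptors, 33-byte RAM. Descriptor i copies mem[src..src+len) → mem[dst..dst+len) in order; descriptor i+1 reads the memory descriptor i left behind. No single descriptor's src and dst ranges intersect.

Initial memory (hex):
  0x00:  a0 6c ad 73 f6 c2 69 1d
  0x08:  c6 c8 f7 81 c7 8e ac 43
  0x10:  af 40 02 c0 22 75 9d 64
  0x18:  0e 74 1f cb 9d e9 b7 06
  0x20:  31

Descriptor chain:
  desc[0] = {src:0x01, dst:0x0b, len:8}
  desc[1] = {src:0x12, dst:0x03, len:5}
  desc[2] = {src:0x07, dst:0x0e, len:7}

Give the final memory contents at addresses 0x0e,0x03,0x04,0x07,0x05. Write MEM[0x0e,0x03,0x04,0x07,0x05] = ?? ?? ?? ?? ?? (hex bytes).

  after D0: wrote 8B at 0x0b = 6cad73f6c2691dc6
  after D1: wrote 5B at 0x03 = c6c022759d
  after D2: wrote 7B at 0x0e = 9dc6c8f76cad73
query mem[0x0e]=0x9d, mem[0x03]=0xc6, mem[0x04]=0xc0, mem[0x07]=0x9d, mem[0x05]=0x22

MEM[0x0e,0x03,0x04,0x07,0x05] = 9d c6 c0 9d 22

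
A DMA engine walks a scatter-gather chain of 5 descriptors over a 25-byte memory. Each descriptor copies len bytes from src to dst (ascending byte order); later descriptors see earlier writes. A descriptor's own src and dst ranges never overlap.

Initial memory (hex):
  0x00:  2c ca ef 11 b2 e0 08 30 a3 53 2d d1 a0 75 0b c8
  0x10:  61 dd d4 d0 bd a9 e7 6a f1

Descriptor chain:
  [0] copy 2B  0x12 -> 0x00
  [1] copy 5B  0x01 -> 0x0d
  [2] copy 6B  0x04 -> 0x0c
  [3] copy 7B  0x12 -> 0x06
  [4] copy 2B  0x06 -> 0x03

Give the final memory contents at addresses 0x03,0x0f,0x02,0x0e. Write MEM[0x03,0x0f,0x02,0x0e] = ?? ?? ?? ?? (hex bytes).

MEM[0x03,0x0f,0x02,0x0e] = d4 30 ef 08

[0] 0x12->0x00 len=2 : d4 d0
[1] 0x01->0x0d len=5 : d0 ef 11 b2 e0
[2] 0x04->0x0c len=6 : b2 e0 08 30 a3 53
[3] 0x12->0x06 len=7 : d4 d0 bd a9 e7 6a f1
[4] 0x06->0x03 len=2 : d4 d0
query mem[0x03]=0xd4, mem[0x0f]=0x30, mem[0x02]=0xef, mem[0x0e]=0x08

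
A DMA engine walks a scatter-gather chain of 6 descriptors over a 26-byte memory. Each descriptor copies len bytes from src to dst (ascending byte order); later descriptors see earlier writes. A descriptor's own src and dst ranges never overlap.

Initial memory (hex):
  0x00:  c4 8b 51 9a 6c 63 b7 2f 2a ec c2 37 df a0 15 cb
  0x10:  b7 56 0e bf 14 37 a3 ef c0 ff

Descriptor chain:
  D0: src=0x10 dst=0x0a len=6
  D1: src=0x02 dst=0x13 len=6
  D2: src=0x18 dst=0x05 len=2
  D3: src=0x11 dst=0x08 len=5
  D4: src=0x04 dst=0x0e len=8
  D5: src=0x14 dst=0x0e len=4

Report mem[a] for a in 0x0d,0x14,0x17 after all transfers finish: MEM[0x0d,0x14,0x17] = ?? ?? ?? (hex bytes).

  after D0: wrote 6B at 0x0a = b7560ebf1437
  after D1: wrote 6B at 0x13 = 519a6c63b72f
  after D2: wrote 2B at 0x05 = 2fff
  after D3: wrote 5B at 0x08 = 560e519a6c
  after D4: wrote 8B at 0x0e = 6c2fff2f560e519a
  after D5: wrote 4B at 0x0e = 519a63b7
query mem[0x0d]=0xbf, mem[0x14]=0x51, mem[0x17]=0xb7

MEM[0x0d,0x14,0x17] = bf 51 b7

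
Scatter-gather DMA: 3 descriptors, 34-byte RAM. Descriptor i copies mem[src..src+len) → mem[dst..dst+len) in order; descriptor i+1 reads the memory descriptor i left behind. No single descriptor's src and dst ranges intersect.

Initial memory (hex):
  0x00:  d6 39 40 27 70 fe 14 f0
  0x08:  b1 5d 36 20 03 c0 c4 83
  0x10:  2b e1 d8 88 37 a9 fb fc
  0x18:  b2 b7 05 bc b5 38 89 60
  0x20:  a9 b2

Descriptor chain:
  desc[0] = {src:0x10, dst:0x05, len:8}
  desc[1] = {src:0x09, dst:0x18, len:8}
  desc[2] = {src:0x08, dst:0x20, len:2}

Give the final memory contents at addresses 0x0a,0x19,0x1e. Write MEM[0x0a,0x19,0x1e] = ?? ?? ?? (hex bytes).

D0: mem[0x05..0x0c] <- [2b e1 d8 88 37 a9 fb fc]
D1: mem[0x18..0x1f] <- [37 a9 fb fc c0 c4 83 2b]
D2: mem[0x20..0x21] <- [88 37]
query mem[0x0a]=0xa9, mem[0x19]=0xa9, mem[0x1e]=0x83

MEM[0x0a,0x19,0x1e] = a9 a9 83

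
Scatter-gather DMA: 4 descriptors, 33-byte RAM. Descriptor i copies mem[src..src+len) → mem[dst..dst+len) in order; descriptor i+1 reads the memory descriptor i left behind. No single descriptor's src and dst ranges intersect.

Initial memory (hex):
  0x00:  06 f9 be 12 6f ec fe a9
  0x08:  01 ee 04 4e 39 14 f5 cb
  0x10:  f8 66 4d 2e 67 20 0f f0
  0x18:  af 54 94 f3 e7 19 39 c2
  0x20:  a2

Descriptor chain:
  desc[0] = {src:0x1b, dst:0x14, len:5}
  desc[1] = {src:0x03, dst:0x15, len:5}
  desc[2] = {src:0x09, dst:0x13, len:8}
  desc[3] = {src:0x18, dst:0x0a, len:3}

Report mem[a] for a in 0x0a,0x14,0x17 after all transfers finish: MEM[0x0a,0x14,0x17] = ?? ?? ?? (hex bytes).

  after D0: wrote 5B at 0x14 = f3e71939c2
  after D1: wrote 5B at 0x15 = 126fecfea9
  after D2: wrote 8B at 0x13 = ee044e3914f5cbf8
  after D3: wrote 3B at 0x0a = f5cbf8
query mem[0x0a]=0xf5, mem[0x14]=0x04, mem[0x17]=0x14

MEM[0x0a,0x14,0x17] = f5 04 14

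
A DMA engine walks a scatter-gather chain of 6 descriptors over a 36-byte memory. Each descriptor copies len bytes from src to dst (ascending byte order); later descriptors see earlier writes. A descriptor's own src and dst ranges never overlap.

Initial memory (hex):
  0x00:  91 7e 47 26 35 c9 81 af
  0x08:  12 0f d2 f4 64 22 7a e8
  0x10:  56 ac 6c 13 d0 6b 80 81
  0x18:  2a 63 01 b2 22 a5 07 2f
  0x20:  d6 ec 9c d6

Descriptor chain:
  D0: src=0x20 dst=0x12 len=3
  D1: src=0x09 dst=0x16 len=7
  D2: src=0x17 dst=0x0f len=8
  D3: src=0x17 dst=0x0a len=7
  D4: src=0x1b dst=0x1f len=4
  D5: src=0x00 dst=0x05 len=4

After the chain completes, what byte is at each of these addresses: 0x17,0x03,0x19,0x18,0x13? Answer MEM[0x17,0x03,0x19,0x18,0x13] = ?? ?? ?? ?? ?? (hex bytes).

MEM[0x17,0x03,0x19,0x18,0x13] = d2 26 64 f4 7a

D0: mem[0x12..0x14] <- [d6 ec 9c]
D1: mem[0x16..0x1c] <- [0f d2 f4 64 22 7a e8]
D2: mem[0x0f..0x16] <- [d2 f4 64 22 7a e8 a5 07]
D3: mem[0x0a..0x10] <- [d2 f4 64 22 7a e8 a5]
D4: mem[0x1f..0x22] <- [7a e8 a5 07]
D5: mem[0x05..0x08] <- [91 7e 47 26]
query mem[0x17]=0xd2, mem[0x03]=0x26, mem[0x19]=0x64, mem[0x18]=0xf4, mem[0x13]=0x7a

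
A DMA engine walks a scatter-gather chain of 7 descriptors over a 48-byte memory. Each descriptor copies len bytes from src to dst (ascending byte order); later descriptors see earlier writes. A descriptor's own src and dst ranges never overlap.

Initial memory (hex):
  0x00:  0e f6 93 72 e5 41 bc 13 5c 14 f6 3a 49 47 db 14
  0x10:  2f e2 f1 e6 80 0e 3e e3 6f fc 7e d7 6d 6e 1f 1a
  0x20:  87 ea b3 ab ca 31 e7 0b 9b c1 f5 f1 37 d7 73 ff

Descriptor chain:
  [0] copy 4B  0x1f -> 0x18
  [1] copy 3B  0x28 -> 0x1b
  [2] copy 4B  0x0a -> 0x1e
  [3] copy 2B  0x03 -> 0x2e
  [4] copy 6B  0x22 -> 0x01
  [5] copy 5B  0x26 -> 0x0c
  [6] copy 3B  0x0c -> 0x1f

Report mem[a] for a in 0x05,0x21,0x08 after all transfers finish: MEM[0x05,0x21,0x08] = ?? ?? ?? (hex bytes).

MEM[0x05,0x21,0x08] = e7 9b 5c

  after D0: wrote 4B at 0x18 = 1a87eab3
  after D1: wrote 3B at 0x1b = 9bc1f5
  after D2: wrote 4B at 0x1e = f63a4947
  after D3: wrote 2B at 0x2e = 72e5
  after D4: wrote 6B at 0x01 = b3abca31e70b
  after D5: wrote 5B at 0x0c = e70b9bc1f5
  after D6: wrote 3B at 0x1f = e70b9b
query mem[0x05]=0xe7, mem[0x21]=0x9b, mem[0x08]=0x5c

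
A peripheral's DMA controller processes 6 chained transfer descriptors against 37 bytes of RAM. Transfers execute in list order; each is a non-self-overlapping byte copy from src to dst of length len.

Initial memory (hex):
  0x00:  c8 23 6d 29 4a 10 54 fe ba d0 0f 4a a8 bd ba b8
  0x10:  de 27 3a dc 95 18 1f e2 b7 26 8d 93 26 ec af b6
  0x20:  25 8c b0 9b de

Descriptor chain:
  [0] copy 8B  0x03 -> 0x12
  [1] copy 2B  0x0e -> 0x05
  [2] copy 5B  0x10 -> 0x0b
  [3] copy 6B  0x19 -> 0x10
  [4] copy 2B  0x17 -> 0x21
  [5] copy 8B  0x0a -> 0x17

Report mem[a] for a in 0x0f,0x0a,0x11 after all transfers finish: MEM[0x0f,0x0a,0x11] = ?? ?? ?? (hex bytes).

[0] 0x03->0x12 len=8 : 29 4a 10 54 fe ba d0 0f
[1] 0x0e->0x05 len=2 : ba b8
[2] 0x10->0x0b len=5 : de 27 29 4a 10
[3] 0x19->0x10 len=6 : 0f 8d 93 26 ec af
[4] 0x17->0x21 len=2 : ba d0
[5] 0x0a->0x17 len=8 : 0f de 27 29 4a 10 0f 8d
query mem[0x0f]=0x10, mem[0x0a]=0x0f, mem[0x11]=0x8d

MEM[0x0f,0x0a,0x11] = 10 0f 8d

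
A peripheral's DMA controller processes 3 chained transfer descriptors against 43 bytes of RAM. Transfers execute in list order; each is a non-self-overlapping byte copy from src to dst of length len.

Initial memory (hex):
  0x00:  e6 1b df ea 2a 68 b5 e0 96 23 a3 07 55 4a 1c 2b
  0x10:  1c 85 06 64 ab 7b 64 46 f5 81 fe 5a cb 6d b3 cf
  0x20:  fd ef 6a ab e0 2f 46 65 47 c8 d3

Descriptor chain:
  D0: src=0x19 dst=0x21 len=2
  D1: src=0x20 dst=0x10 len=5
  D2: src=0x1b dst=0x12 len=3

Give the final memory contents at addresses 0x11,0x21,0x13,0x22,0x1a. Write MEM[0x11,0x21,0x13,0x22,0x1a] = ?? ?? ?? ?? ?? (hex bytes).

D0: mem[0x21..0x22] <- [81 fe]
D1: mem[0x10..0x14] <- [fd 81 fe ab e0]
D2: mem[0x12..0x14] <- [5a cb 6d]
query mem[0x11]=0x81, mem[0x21]=0x81, mem[0x13]=0xcb, mem[0x22]=0xfe, mem[0x1a]=0xfe

MEM[0x11,0x21,0x13,0x22,0x1a] = 81 81 cb fe fe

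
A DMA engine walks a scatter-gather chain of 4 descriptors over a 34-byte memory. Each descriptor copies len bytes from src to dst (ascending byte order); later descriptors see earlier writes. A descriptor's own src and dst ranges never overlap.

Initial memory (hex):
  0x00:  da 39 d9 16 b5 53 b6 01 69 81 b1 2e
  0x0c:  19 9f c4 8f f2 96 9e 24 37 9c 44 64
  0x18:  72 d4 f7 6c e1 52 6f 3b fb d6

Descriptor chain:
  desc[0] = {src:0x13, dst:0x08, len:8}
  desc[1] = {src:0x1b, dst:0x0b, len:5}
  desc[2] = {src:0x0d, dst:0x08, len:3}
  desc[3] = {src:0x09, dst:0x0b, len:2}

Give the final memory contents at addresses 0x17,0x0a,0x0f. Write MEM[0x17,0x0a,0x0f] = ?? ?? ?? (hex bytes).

MEM[0x17,0x0a,0x0f] = 64 3b 3b

D0: mem[0x08..0x0f] <- [24 37 9c 44 64 72 d4 f7]
D1: mem[0x0b..0x0f] <- [6c e1 52 6f 3b]
D2: mem[0x08..0x0a] <- [52 6f 3b]
D3: mem[0x0b..0x0c] <- [6f 3b]
query mem[0x17]=0x64, mem[0x0a]=0x3b, mem[0x0f]=0x3b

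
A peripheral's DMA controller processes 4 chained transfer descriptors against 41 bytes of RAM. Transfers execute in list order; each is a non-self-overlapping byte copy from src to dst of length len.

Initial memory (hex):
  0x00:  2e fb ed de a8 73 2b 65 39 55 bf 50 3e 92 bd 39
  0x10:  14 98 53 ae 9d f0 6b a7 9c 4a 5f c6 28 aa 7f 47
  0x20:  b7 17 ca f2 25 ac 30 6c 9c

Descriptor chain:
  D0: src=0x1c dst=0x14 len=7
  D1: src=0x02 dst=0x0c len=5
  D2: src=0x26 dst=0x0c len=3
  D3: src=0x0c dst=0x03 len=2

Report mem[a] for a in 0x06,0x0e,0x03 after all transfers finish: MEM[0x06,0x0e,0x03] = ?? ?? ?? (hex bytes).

D0: mem[0x14..0x1a] <- [28 aa 7f 47 b7 17 ca]
D1: mem[0x0c..0x10] <- [ed de a8 73 2b]
D2: mem[0x0c..0x0e] <- [30 6c 9c]
D3: mem[0x03..0x04] <- [30 6c]
query mem[0x06]=0x2b, mem[0x0e]=0x9c, mem[0x03]=0x30

MEM[0x06,0x0e,0x03] = 2b 9c 30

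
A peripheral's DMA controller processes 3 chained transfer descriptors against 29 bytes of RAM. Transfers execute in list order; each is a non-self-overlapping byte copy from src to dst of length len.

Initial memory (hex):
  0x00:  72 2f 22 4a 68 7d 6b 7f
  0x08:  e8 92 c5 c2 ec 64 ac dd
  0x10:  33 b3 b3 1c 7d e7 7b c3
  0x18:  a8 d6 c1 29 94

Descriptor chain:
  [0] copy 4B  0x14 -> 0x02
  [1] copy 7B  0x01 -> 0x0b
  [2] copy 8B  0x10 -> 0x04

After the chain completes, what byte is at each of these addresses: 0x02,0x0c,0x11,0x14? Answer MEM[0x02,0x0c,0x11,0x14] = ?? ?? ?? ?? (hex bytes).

MEM[0x02,0x0c,0x11,0x14] = 7d 7d 7f 7d

[0] 0x14->0x02 len=4 : 7d e7 7b c3
[1] 0x01->0x0b len=7 : 2f 7d e7 7b c3 6b 7f
[2] 0x10->0x04 len=8 : 6b 7f b3 1c 7d e7 7b c3
query mem[0x02]=0x7d, mem[0x0c]=0x7d, mem[0x11]=0x7f, mem[0x14]=0x7d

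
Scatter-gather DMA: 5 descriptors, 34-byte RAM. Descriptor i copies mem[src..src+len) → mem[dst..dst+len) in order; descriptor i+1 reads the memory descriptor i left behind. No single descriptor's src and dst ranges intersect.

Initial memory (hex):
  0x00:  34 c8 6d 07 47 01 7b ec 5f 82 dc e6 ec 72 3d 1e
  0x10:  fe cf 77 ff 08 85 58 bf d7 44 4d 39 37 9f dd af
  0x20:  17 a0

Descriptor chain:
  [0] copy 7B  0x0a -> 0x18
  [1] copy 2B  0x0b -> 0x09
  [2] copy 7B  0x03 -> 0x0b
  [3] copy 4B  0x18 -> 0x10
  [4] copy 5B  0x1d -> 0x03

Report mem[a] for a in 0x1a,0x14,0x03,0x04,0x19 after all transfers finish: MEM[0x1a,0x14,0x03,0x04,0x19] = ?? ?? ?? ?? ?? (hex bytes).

D0: mem[0x18..0x1e] <- [dc e6 ec 72 3d 1e fe]
D1: mem[0x09..0x0a] <- [e6 ec]
D2: mem[0x0b..0x11] <- [07 47 01 7b ec 5f e6]
D3: mem[0x10..0x13] <- [dc e6 ec 72]
D4: mem[0x03..0x07] <- [1e fe af 17 a0]
query mem[0x1a]=0xec, mem[0x14]=0x08, mem[0x03]=0x1e, mem[0x04]=0xfe, mem[0x19]=0xe6

MEM[0x1a,0x14,0x03,0x04,0x19] = ec 08 1e fe e6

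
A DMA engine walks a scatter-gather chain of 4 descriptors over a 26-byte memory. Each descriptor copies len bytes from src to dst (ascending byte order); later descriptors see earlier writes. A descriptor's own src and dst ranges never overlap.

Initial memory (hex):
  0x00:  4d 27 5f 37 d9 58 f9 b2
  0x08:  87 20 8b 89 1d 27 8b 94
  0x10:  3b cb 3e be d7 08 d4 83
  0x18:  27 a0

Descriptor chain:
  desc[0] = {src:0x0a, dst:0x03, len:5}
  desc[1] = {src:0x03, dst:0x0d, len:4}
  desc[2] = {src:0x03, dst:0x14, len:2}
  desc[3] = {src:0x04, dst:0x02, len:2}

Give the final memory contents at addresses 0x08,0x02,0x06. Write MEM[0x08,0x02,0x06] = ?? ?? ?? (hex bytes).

MEM[0x08,0x02,0x06] = 87 89 27

  after D0: wrote 5B at 0x03 = 8b891d278b
  after D1: wrote 4B at 0x0d = 8b891d27
  after D2: wrote 2B at 0x14 = 8b89
  after D3: wrote 2B at 0x02 = 891d
query mem[0x08]=0x87, mem[0x02]=0x89, mem[0x06]=0x27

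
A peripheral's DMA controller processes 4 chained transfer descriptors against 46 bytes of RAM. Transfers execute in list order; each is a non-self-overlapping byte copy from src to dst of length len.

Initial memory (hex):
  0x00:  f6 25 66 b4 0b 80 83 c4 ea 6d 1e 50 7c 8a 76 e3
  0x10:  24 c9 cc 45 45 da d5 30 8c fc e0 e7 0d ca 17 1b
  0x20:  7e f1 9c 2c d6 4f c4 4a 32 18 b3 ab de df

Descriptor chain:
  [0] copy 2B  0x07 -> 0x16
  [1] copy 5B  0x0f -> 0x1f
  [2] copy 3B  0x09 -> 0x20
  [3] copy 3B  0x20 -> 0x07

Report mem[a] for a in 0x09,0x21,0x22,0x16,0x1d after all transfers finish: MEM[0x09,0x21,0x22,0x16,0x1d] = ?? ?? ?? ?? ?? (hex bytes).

D0: mem[0x16..0x17] <- [c4 ea]
D1: mem[0x1f..0x23] <- [e3 24 c9 cc 45]
D2: mem[0x20..0x22] <- [6d 1e 50]
D3: mem[0x07..0x09] <- [6d 1e 50]
query mem[0x09]=0x50, mem[0x21]=0x1e, mem[0x22]=0x50, mem[0x16]=0xc4, mem[0x1d]=0xca

MEM[0x09,0x21,0x22,0x16,0x1d] = 50 1e 50 c4 ca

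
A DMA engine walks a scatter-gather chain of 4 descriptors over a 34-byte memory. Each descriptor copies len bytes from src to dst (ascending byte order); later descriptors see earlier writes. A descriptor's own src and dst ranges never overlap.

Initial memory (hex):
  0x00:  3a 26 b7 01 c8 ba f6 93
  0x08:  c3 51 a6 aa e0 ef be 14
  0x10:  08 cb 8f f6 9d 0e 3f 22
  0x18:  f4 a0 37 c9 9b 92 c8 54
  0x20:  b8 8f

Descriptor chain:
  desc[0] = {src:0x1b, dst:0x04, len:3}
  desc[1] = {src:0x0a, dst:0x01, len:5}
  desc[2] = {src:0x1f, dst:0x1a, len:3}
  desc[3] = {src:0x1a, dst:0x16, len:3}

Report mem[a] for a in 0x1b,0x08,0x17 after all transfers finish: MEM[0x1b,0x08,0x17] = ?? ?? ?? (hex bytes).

#0 dst[0x04+3] := {0xc9,0x9b,0x92}
#1 dst[0x01+5] := {0xa6,0xaa,0xe0,0xef,0xbe}
#2 dst[0x1a+3] := {0x54,0xb8,0x8f}
#3 dst[0x16+3] := {0x54,0xb8,0x8f}
query mem[0x1b]=0xb8, mem[0x08]=0xc3, mem[0x17]=0xb8

MEM[0x1b,0x08,0x17] = b8 c3 b8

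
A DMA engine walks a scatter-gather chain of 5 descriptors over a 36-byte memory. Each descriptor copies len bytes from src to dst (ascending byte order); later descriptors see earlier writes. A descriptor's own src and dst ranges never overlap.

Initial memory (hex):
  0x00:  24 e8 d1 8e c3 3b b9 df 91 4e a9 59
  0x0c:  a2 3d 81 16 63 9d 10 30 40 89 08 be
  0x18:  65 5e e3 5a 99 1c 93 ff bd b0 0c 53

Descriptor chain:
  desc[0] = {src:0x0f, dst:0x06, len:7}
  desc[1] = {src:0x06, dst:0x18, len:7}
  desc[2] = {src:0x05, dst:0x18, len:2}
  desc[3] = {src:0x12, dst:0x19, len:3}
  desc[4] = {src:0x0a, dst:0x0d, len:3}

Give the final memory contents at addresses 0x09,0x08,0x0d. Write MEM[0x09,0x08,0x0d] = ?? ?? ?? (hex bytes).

#0 dst[0x06+7] := {0x16,0x63,0x9d,0x10,0x30,0x40,0x89}
#1 dst[0x18+7] := {0x16,0x63,0x9d,0x10,0x30,0x40,0x89}
#2 dst[0x18+2] := {0x3b,0x16}
#3 dst[0x19+3] := {0x10,0x30,0x40}
#4 dst[0x0d+3] := {0x30,0x40,0x89}
query mem[0x09]=0x10, mem[0x08]=0x9d, mem[0x0d]=0x30

MEM[0x09,0x08,0x0d] = 10 9d 30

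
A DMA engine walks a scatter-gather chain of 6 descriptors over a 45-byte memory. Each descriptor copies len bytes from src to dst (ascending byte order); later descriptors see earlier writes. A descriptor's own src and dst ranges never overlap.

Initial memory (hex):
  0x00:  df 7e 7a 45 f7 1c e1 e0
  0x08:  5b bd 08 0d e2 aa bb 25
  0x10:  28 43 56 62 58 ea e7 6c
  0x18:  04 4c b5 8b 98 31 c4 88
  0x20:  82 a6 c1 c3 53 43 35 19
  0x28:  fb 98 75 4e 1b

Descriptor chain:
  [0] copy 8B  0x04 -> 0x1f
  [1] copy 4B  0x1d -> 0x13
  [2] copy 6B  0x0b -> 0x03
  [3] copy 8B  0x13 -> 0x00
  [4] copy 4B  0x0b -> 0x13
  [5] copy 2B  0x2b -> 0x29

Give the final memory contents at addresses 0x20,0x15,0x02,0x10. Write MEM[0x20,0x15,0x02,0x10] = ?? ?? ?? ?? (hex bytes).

[0] 0x04->0x1f len=8 : f7 1c e1 e0 5b bd 08 0d
[1] 0x1d->0x13 len=4 : 31 c4 f7 1c
[2] 0x0b->0x03 len=6 : 0d e2 aa bb 25 28
[3] 0x13->0x00 len=8 : 31 c4 f7 1c 6c 04 4c b5
[4] 0x0b->0x13 len=4 : 0d e2 aa bb
[5] 0x2b->0x29 len=2 : 4e 1b
query mem[0x20]=0x1c, mem[0x15]=0xaa, mem[0x02]=0xf7, mem[0x10]=0x28

MEM[0x20,0x15,0x02,0x10] = 1c aa f7 28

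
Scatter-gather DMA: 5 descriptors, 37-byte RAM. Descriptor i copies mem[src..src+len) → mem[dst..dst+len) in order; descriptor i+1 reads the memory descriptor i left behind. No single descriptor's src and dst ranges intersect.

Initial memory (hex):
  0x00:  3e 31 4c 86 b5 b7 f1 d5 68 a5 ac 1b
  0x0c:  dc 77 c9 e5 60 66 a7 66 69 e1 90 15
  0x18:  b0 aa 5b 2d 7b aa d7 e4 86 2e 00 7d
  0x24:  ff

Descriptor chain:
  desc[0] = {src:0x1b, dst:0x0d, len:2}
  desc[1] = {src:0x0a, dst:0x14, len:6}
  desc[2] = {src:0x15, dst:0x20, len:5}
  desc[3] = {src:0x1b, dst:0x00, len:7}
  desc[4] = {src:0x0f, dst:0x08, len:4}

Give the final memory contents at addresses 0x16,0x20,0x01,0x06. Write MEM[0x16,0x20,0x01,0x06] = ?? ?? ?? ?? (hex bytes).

  after D0: wrote 2B at 0x0d = 2d7b
  after D1: wrote 6B at 0x14 = ac1bdc2d7be5
  after D2: wrote 5B at 0x20 = 1bdc2d7be5
  after D3: wrote 7B at 0x00 = 2d7baad7e41bdc
  after D4: wrote 4B at 0x08 = e56066a7
query mem[0x16]=0xdc, mem[0x20]=0x1b, mem[0x01]=0x7b, mem[0x06]=0xdc

MEM[0x16,0x20,0x01,0x06] = dc 1b 7b dc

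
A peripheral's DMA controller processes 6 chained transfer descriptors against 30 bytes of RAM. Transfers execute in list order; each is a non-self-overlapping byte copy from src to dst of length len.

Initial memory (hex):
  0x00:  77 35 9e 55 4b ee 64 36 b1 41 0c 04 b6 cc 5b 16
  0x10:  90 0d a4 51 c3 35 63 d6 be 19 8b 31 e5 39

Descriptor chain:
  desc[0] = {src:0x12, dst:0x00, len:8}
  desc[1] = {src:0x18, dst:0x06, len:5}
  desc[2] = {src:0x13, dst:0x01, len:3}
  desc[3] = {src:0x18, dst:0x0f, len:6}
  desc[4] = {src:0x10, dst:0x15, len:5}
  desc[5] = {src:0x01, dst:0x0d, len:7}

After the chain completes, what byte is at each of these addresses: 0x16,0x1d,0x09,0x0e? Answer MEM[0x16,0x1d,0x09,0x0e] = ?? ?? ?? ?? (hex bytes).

D0: mem[0x00..0x07] <- [a4 51 c3 35 63 d6 be 19]
D1: mem[0x06..0x0a] <- [be 19 8b 31 e5]
D2: mem[0x01..0x03] <- [51 c3 35]
D3: mem[0x0f..0x14] <- [be 19 8b 31 e5 39]
D4: mem[0x15..0x19] <- [19 8b 31 e5 39]
D5: mem[0x0d..0x13] <- [51 c3 35 63 d6 be 19]
query mem[0x16]=0x8b, mem[0x1d]=0x39, mem[0x09]=0x31, mem[0x0e]=0xc3

MEM[0x16,0x1d,0x09,0x0e] = 8b 39 31 c3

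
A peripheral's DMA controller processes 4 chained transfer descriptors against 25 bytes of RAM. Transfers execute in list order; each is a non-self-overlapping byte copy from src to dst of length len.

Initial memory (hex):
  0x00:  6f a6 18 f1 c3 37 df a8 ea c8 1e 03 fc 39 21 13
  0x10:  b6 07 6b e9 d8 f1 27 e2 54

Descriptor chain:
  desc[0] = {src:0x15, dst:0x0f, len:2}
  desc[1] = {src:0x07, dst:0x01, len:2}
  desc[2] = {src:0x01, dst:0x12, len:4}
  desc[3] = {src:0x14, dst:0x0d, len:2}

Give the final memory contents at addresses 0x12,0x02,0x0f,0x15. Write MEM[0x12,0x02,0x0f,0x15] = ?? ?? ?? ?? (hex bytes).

[0] 0x15->0x0f len=2 : f1 27
[1] 0x07->0x01 len=2 : a8 ea
[2] 0x01->0x12 len=4 : a8 ea f1 c3
[3] 0x14->0x0d len=2 : f1 c3
query mem[0x12]=0xa8, mem[0x02]=0xea, mem[0x0f]=0xf1, mem[0x15]=0xc3

MEM[0x12,0x02,0x0f,0x15] = a8 ea f1 c3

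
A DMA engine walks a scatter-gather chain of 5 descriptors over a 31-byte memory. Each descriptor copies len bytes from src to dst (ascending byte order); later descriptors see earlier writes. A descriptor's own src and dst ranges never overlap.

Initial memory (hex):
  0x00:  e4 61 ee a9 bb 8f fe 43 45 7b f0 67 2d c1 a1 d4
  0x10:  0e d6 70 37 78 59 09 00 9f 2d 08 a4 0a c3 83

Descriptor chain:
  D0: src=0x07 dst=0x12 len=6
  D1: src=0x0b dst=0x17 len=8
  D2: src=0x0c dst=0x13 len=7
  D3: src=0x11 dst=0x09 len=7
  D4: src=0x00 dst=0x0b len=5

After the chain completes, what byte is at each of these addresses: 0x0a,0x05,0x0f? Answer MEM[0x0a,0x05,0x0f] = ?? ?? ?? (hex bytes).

MEM[0x0a,0x05,0x0f] = 43 8f bb

D0: mem[0x12..0x17] <- [43 45 7b f0 67 2d]
D1: mem[0x17..0x1e] <- [67 2d c1 a1 d4 0e d6 43]
D2: mem[0x13..0x19] <- [2d c1 a1 d4 0e d6 43]
D3: mem[0x09..0x0f] <- [d6 43 2d c1 a1 d4 0e]
D4: mem[0x0b..0x0f] <- [e4 61 ee a9 bb]
query mem[0x0a]=0x43, mem[0x05]=0x8f, mem[0x0f]=0xbb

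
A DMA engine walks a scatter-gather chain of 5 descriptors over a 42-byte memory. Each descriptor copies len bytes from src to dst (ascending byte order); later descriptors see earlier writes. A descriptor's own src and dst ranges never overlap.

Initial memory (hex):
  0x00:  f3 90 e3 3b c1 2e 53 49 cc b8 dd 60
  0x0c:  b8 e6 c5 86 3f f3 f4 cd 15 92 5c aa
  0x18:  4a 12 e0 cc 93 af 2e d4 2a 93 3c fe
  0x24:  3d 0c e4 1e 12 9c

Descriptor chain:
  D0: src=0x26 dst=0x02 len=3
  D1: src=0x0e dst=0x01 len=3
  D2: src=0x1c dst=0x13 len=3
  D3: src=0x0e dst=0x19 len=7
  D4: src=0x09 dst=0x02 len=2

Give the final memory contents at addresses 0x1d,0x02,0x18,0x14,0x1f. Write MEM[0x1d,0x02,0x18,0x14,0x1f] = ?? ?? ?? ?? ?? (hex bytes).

D0: mem[0x02..0x04] <- [e4 1e 12]
D1: mem[0x01..0x03] <- [c5 86 3f]
D2: mem[0x13..0x15] <- [93 af 2e]
D3: mem[0x19..0x1f] <- [c5 86 3f f3 f4 93 af]
D4: mem[0x02..0x03] <- [b8 dd]
query mem[0x1d]=0xf4, mem[0x02]=0xb8, mem[0x18]=0x4a, mem[0x14]=0xaf, mem[0x1f]=0xaf

MEM[0x1d,0x02,0x18,0x14,0x1f] = f4 b8 4a af af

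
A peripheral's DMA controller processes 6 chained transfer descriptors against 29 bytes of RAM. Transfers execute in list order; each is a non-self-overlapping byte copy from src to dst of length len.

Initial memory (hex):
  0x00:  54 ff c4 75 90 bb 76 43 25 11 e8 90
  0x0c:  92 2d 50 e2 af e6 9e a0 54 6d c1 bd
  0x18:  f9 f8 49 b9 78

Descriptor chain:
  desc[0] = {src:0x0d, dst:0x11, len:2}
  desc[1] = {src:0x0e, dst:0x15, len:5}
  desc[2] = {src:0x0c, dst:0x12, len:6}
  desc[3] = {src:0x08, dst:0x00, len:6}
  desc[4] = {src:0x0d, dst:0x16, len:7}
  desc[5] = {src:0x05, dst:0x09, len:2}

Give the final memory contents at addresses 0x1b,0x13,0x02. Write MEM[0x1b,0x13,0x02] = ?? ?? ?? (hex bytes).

#0 dst[0x11+2] := {0x2d,0x50}
#1 dst[0x15+5] := {0x50,0xe2,0xaf,0x2d,0x50}
#2 dst[0x12+6] := {0x92,0x2d,0x50,0xe2,0xaf,0x2d}
#3 dst[0x00+6] := {0x25,0x11,0xe8,0x90,0x92,0x2d}
#4 dst[0x16+7] := {0x2d,0x50,0xe2,0xaf,0x2d,0x92,0x2d}
#5 dst[0x09+2] := {0x2d,0x76}
query mem[0x1b]=0x92, mem[0x13]=0x2d, mem[0x02]=0xe8

MEM[0x1b,0x13,0x02] = 92 2d e8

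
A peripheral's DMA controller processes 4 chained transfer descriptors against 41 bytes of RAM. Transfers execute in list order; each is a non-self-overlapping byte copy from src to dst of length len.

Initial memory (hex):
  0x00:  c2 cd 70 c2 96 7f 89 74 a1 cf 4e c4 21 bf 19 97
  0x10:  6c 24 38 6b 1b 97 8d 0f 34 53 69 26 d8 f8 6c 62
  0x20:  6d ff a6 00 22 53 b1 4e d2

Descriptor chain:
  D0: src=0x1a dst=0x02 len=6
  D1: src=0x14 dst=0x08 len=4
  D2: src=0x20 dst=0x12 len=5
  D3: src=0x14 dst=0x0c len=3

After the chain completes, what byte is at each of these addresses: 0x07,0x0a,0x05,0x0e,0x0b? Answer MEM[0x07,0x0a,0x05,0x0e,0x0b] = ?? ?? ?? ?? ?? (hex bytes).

[0] 0x1a->0x02 len=6 : 69 26 d8 f8 6c 62
[1] 0x14->0x08 len=4 : 1b 97 8d 0f
[2] 0x20->0x12 len=5 : 6d ff a6 00 22
[3] 0x14->0x0c len=3 : a6 00 22
query mem[0x07]=0x62, mem[0x0a]=0x8d, mem[0x05]=0xf8, mem[0x0e]=0x22, mem[0x0b]=0x0f

MEM[0x07,0x0a,0x05,0x0e,0x0b] = 62 8d f8 22 0f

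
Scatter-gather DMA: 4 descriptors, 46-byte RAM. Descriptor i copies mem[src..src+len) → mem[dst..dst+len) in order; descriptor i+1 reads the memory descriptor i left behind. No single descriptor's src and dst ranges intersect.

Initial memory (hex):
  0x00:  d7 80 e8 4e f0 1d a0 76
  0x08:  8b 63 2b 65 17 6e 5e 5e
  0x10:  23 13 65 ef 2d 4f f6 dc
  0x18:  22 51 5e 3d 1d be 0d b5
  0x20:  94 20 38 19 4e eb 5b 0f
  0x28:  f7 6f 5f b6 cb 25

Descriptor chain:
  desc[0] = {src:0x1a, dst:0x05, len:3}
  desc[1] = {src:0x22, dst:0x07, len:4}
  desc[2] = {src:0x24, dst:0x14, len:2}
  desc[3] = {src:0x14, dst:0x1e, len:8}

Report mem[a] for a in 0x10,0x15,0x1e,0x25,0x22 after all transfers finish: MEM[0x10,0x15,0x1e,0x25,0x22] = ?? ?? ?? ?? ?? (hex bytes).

  after D0: wrote 3B at 0x05 = 5e3d1d
  after D1: wrote 4B at 0x07 = 38194eeb
  after D2: wrote 2B at 0x14 = 4eeb
  after D3: wrote 8B at 0x1e = 4eebf6dc22515e3d
query mem[0x10]=0x23, mem[0x15]=0xeb, mem[0x1e]=0x4e, mem[0x25]=0x3d, mem[0x22]=0x22

MEM[0x10,0x15,0x1e,0x25,0x22] = 23 eb 4e 3d 22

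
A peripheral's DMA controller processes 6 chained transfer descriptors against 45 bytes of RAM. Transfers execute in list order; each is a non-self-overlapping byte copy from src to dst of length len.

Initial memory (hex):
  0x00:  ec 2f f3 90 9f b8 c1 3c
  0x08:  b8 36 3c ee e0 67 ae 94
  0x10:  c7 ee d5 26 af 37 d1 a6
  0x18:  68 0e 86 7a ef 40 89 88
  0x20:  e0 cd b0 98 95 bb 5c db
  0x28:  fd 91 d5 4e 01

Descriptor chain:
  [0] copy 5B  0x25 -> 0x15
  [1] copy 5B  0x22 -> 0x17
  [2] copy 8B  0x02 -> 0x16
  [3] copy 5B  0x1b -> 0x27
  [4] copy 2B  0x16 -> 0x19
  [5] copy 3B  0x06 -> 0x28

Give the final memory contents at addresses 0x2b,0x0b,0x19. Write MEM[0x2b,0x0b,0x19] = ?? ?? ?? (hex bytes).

MEM[0x2b,0x0b,0x19] = 88 ee f3

D0: mem[0x15..0x19] <- [bb 5c db fd 91]
D1: mem[0x17..0x1b] <- [b0 98 95 bb 5c]
D2: mem[0x16..0x1d] <- [f3 90 9f b8 c1 3c b8 36]
D3: mem[0x27..0x2b] <- [3c b8 36 89 88]
D4: mem[0x19..0x1a] <- [f3 90]
D5: mem[0x28..0x2a] <- [c1 3c b8]
query mem[0x2b]=0x88, mem[0x0b]=0xee, mem[0x19]=0xf3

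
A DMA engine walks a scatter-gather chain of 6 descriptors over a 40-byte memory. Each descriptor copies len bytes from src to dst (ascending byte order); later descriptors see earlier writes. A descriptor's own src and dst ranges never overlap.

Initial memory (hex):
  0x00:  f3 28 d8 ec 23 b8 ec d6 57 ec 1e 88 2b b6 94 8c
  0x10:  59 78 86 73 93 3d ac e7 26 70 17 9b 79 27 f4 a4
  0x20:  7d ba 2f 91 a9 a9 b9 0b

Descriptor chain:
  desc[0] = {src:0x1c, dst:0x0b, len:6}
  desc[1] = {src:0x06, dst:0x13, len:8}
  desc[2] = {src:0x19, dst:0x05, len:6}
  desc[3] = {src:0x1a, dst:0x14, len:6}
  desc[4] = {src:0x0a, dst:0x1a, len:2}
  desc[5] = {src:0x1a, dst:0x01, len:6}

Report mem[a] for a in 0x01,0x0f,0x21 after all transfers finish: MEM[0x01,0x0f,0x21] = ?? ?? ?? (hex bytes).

[0] 0x1c->0x0b len=6 : 79 27 f4 a4 7d ba
[1] 0x06->0x13 len=8 : ec d6 57 ec 1e 79 27 f4
[2] 0x19->0x05 len=6 : 27 f4 9b 79 27 f4
[3] 0x1a->0x14 len=6 : f4 9b 79 27 f4 a4
[4] 0x0a->0x1a len=2 : f4 79
[5] 0x1a->0x01 len=6 : f4 79 79 27 f4 a4
query mem[0x01]=0xf4, mem[0x0f]=0x7d, mem[0x21]=0xba

MEM[0x01,0x0f,0x21] = f4 7d ba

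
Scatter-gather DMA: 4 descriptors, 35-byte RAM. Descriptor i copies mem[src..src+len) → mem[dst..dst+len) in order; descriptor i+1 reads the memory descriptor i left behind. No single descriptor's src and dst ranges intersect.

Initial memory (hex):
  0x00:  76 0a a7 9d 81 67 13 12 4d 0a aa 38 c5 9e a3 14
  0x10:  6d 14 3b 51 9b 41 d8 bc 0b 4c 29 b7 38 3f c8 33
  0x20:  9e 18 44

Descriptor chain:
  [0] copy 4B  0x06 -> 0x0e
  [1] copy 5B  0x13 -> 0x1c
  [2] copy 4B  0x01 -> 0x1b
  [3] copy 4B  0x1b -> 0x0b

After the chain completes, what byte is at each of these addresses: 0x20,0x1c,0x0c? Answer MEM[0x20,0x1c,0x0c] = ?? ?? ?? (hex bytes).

D0: mem[0x0e..0x11] <- [13 12 4d 0a]
D1: mem[0x1c..0x20] <- [51 9b 41 d8 bc]
D2: mem[0x1b..0x1e] <- [0a a7 9d 81]
D3: mem[0x0b..0x0e] <- [0a a7 9d 81]
query mem[0x20]=0xbc, mem[0x1c]=0xa7, mem[0x0c]=0xa7

MEM[0x20,0x1c,0x0c] = bc a7 a7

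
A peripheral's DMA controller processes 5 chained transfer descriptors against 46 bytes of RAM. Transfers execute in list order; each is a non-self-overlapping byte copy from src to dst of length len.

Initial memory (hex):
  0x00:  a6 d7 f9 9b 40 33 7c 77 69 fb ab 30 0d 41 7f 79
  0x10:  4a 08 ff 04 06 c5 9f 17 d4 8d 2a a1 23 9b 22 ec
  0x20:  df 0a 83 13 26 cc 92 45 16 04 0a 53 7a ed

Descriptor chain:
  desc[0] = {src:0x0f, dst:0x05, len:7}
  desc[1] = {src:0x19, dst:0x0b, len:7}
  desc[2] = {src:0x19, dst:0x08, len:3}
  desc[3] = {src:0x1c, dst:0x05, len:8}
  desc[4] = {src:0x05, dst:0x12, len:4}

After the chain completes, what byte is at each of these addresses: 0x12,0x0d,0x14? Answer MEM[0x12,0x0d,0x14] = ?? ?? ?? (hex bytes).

MEM[0x12,0x0d,0x14] = 23 a1 22

#0 dst[0x05+7] := {0x79,0x4a,0x08,0xff,0x04,0x06,0xc5}
#1 dst[0x0b+7] := {0x8d,0x2a,0xa1,0x23,0x9b,0x22,0xec}
#2 dst[0x08+3] := {0x8d,0x2a,0xa1}
#3 dst[0x05+8] := {0x23,0x9b,0x22,0xec,0xdf,0x0a,0x83,0x13}
#4 dst[0x12+4] := {0x23,0x9b,0x22,0xec}
query mem[0x12]=0x23, mem[0x0d]=0xa1, mem[0x14]=0x22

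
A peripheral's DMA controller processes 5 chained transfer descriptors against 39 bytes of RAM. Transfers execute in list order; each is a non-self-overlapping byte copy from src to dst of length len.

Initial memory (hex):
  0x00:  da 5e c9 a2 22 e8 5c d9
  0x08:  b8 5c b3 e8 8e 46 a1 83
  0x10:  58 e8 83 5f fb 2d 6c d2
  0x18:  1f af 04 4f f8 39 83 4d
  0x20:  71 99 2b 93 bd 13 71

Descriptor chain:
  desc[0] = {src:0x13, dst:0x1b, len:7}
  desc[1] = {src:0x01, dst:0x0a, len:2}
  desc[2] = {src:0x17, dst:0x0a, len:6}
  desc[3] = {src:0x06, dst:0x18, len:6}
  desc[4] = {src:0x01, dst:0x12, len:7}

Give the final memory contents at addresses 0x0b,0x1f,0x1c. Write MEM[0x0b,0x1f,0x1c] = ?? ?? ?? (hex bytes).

D0: mem[0x1b..0x21] <- [5f fb 2d 6c d2 1f af]
D1: mem[0x0a..0x0b] <- [5e c9]
D2: mem[0x0a..0x0f] <- [d2 1f af 04 5f fb]
D3: mem[0x18..0x1d] <- [5c d9 b8 5c d2 1f]
D4: mem[0x12..0x18] <- [5e c9 a2 22 e8 5c d9]
query mem[0x0b]=0x1f, mem[0x1f]=0xd2, mem[0x1c]=0xd2

MEM[0x0b,0x1f,0x1c] = 1f d2 d2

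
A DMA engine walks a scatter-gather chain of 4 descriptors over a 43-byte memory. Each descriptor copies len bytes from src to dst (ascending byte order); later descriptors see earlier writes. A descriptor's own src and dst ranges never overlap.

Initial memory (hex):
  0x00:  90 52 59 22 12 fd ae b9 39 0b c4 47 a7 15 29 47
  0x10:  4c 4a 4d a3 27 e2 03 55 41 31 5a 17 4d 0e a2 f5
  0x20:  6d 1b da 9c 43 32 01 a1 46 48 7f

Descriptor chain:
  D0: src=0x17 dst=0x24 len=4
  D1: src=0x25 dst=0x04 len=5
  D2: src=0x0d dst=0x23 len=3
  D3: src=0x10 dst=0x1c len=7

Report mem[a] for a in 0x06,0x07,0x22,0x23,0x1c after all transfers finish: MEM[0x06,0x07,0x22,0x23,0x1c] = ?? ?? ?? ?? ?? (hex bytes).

  after D0: wrote 4B at 0x24 = 5541315a
  after D1: wrote 5B at 0x04 = 41315a4648
  after D2: wrote 3B at 0x23 = 152947
  after D3: wrote 7B at 0x1c = 4c4a4da327e203
query mem[0x06]=0x5a, mem[0x07]=0x46, mem[0x22]=0x03, mem[0x23]=0x15, mem[0x1c]=0x4c

MEM[0x06,0x07,0x22,0x23,0x1c] = 5a 46 03 15 4c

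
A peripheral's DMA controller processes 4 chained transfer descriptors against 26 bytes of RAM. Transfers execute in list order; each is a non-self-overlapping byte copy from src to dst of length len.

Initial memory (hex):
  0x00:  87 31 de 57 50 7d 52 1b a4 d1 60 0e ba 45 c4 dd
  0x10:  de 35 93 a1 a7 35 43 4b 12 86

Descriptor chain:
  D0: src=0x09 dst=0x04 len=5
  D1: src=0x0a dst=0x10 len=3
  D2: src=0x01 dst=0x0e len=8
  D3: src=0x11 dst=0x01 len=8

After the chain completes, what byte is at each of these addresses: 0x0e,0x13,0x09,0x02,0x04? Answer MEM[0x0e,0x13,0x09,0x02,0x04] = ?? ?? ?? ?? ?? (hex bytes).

MEM[0x0e,0x13,0x09,0x02,0x04] = 31 0e d1 60 ba

  after D0: wrote 5B at 0x04 = d1600eba45
  after D1: wrote 3B at 0x10 = 600eba
  after D2: wrote 8B at 0x0e = 31de57d1600eba45
  after D3: wrote 8B at 0x01 = d1600eba45434b12
query mem[0x0e]=0x31, mem[0x13]=0x0e, mem[0x09]=0xd1, mem[0x02]=0x60, mem[0x04]=0xba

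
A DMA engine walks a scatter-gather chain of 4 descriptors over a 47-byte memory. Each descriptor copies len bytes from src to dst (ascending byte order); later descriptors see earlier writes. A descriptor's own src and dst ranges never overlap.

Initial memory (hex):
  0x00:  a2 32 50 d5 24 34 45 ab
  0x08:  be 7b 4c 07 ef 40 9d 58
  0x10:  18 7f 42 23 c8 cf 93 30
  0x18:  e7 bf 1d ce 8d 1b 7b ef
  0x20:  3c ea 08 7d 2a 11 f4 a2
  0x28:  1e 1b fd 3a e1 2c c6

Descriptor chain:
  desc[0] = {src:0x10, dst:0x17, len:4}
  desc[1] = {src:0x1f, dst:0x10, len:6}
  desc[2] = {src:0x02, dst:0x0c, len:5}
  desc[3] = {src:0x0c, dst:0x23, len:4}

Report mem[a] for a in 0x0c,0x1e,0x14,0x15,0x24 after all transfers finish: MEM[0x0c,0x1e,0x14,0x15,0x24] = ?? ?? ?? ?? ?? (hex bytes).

MEM[0x0c,0x1e,0x14,0x15,0x24] = 50 7b 7d 2a d5

  after D0: wrote 4B at 0x17 = 187f4223
  after D1: wrote 6B at 0x10 = ef3cea087d2a
  after D2: wrote 5B at 0x0c = 50d5243445
  after D3: wrote 4B at 0x23 = 50d52434
query mem[0x0c]=0x50, mem[0x1e]=0x7b, mem[0x14]=0x7d, mem[0x15]=0x2a, mem[0x24]=0xd5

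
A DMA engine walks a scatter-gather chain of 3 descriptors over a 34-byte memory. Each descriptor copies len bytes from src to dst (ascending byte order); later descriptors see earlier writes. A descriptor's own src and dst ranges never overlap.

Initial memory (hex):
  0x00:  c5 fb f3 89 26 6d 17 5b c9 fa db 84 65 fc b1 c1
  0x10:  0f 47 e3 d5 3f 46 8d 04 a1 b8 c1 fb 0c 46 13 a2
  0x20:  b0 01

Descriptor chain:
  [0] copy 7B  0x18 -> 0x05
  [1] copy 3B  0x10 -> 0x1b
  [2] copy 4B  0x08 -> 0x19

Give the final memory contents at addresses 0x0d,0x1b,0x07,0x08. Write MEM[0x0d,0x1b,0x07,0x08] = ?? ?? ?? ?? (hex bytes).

#0 dst[0x05+7] := {0xa1,0xb8,0xc1,0xfb,0x0c,0x46,0x13}
#1 dst[0x1b+3] := {0x0f,0x47,0xe3}
#2 dst[0x19+4] := {0xfb,0x0c,0x46,0x13}
query mem[0x0d]=0xfc, mem[0x1b]=0x46, mem[0x07]=0xc1, mem[0x08]=0xfb

MEM[0x0d,0x1b,0x07,0x08] = fc 46 c1 fb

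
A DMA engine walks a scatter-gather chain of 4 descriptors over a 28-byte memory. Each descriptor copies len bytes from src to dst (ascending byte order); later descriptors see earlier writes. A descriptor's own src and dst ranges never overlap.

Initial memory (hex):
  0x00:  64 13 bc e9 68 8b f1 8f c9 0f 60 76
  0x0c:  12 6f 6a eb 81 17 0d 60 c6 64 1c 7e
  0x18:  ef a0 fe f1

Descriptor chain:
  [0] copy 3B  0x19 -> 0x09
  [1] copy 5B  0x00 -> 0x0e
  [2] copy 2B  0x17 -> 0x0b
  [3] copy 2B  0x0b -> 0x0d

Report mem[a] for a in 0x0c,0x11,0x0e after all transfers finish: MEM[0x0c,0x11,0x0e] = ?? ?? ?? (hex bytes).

#0 dst[0x09+3] := {0xa0,0xfe,0xf1}
#1 dst[0x0e+5] := {0x64,0x13,0xbc,0xe9,0x68}
#2 dst[0x0b+2] := {0x7e,0xef}
#3 dst[0x0d+2] := {0x7e,0xef}
query mem[0x0c]=0xef, mem[0x11]=0xe9, mem[0x0e]=0xef

MEM[0x0c,0x11,0x0e] = ef e9 ef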